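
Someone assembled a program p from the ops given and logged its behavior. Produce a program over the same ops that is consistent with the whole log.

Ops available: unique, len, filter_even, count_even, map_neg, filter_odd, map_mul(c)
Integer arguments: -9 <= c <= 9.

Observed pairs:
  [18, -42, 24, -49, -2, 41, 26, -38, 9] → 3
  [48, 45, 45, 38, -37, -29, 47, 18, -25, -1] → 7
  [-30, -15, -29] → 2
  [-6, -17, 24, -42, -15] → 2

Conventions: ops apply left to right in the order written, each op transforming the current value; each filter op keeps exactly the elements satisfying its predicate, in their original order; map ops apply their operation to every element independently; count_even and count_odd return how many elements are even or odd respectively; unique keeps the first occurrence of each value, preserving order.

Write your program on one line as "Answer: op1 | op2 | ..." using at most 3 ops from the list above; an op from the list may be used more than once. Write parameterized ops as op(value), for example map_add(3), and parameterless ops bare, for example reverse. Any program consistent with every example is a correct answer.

filter_odd | map_mul(2) | count_even

Check, running the answer program on each example:
  [18, -42, 24, -49, -2, 41, 26, -38, 9] -> [-49, 41, 9] -> [-98, 82, 18] -> 3
  [48, 45, 45, 38, -37, -29, 47, 18, -25, -1] -> [45, 45, -37, -29, 47, -25, -1] -> [90, 90, -74, -58, 94, -50, -2] -> 7
  [-30, -15, -29] -> [-15, -29] -> [-30, -58] -> 2
  [-6, -17, 24, -42, -15] -> [-17, -15] -> [-34, -30] -> 2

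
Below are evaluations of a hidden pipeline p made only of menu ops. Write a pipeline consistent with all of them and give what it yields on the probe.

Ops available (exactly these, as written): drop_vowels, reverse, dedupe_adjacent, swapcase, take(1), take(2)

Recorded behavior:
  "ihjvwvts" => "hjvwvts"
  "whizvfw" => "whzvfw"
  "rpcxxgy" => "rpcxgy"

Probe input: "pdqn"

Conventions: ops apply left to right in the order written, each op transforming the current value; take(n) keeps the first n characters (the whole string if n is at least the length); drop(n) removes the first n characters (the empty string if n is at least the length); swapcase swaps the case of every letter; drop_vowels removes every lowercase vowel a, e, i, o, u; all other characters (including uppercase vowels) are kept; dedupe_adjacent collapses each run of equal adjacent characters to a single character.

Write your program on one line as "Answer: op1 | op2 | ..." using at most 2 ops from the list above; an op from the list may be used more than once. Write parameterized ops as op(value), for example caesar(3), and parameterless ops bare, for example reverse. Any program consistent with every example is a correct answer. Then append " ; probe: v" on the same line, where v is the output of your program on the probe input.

drop_vowels | dedupe_adjacent ; probe: "pdqn"

Check, running the answer program on each example:
  "ihjvwvts" -> "hjvwvts" -> "hjvwvts"
  "whizvfw" -> "whzvfw" -> "whzvfw"
  "rpcxxgy" -> "rpcxxgy" -> "rpcxgy"
  probe: "pdqn" -> "pdqn" -> "pdqn"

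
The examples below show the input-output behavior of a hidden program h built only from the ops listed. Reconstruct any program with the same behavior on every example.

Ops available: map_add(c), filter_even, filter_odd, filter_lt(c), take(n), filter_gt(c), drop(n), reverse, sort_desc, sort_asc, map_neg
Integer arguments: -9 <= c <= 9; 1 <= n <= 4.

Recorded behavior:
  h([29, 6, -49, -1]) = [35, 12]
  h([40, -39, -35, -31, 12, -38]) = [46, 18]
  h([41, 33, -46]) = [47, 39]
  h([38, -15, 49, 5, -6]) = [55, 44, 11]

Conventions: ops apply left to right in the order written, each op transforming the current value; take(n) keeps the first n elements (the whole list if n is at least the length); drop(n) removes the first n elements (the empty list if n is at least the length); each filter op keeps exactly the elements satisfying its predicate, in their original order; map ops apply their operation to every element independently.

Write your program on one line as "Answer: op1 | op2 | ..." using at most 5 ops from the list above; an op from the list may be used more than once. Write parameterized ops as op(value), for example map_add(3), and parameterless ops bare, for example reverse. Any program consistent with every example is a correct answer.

filter_gt(0) | map_add(5) | map_add(1) | sort_asc | sort_desc

Check, running the answer program on each example:
  [29, 6, -49, -1] -> [29, 6] -> [34, 11] -> [35, 12] -> [12, 35] -> [35, 12]
  [40, -39, -35, -31, 12, -38] -> [40, 12] -> [45, 17] -> [46, 18] -> [18, 46] -> [46, 18]
  [41, 33, -46] -> [41, 33] -> [46, 38] -> [47, 39] -> [39, 47] -> [47, 39]
  [38, -15, 49, 5, -6] -> [38, 49, 5] -> [43, 54, 10] -> [44, 55, 11] -> [11, 44, 55] -> [55, 44, 11]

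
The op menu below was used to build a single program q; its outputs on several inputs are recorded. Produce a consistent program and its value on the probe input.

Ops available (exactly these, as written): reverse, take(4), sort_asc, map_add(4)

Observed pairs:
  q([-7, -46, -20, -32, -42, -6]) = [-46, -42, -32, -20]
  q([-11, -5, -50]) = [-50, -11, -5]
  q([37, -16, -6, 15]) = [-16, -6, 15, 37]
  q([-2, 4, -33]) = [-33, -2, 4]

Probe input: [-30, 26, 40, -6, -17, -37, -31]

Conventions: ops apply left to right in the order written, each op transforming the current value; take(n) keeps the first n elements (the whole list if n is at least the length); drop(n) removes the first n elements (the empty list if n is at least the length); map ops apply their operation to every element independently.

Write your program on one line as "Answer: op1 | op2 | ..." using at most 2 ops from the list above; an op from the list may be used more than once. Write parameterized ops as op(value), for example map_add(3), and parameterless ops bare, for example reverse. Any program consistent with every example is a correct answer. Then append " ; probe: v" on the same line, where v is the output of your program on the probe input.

sort_asc | take(4) ; probe: [-37, -31, -30, -17]

Check, running the answer program on each example:
  [-7, -46, -20, -32, -42, -6] -> [-46, -42, -32, -20, -7, -6] -> [-46, -42, -32, -20]
  [-11, -5, -50] -> [-50, -11, -5] -> [-50, -11, -5]
  [37, -16, -6, 15] -> [-16, -6, 15, 37] -> [-16, -6, 15, 37]
  [-2, 4, -33] -> [-33, -2, 4] -> [-33, -2, 4]
  probe: [-30, 26, 40, -6, -17, -37, -31] -> [-37, -31, -30, -17, -6, 26, 40] -> [-37, -31, -30, -17]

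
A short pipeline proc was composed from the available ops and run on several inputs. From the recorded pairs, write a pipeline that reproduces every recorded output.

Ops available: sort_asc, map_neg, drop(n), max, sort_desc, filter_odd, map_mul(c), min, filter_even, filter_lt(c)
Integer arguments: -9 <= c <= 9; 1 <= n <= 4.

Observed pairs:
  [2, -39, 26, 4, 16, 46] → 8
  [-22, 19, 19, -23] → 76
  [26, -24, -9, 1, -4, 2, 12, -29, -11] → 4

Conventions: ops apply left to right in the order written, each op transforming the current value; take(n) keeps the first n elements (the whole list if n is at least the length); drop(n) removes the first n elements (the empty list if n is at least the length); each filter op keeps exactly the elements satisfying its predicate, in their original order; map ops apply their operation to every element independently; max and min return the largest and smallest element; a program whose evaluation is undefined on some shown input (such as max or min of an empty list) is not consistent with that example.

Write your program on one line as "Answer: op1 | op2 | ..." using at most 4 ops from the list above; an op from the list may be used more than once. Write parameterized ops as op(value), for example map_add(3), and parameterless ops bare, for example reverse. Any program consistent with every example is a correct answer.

map_mul(-4) | filter_lt(-3) | map_neg | min

Check, running the answer program on each example:
  [2, -39, 26, 4, 16, 46] -> [-8, 156, -104, -16, -64, -184] -> [-8, -104, -16, -64, -184] -> [8, 104, 16, 64, 184] -> 8
  [-22, 19, 19, -23] -> [88, -76, -76, 92] -> [-76, -76] -> [76, 76] -> 76
  [26, -24, -9, 1, -4, 2, 12, -29, -11] -> [-104, 96, 36, -4, 16, -8, -48, 116, 44] -> [-104, -4, -8, -48] -> [104, 4, 8, 48] -> 4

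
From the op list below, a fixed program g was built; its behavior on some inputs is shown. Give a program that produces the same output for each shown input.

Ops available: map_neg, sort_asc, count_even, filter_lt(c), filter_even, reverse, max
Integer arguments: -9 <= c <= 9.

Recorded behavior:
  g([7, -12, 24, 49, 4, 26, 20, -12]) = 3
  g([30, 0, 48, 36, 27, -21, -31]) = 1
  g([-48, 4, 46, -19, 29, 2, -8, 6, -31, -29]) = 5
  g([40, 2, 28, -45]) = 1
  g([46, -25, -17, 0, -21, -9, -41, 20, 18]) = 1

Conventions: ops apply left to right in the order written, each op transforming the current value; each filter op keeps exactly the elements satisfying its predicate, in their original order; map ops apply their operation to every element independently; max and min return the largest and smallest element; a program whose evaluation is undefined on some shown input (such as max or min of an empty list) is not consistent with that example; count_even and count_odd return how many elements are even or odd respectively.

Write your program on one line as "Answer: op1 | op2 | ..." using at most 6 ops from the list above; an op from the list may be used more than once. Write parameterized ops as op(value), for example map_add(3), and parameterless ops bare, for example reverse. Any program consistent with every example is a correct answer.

reverse | filter_lt(9) | reverse | map_neg | count_even

Check, running the answer program on each example:
  [7, -12, 24, 49, 4, 26, 20, -12] -> [-12, 20, 26, 4, 49, 24, -12, 7] -> [-12, 4, -12, 7] -> [7, -12, 4, -12] -> [-7, 12, -4, 12] -> 3
  [30, 0, 48, 36, 27, -21, -31] -> [-31, -21, 27, 36, 48, 0, 30] -> [-31, -21, 0] -> [0, -21, -31] -> [0, 21, 31] -> 1
  [-48, 4, 46, -19, 29, 2, -8, 6, -31, -29] -> [-29, -31, 6, -8, 2, 29, -19, 46, 4, -48] -> [-29, -31, 6, -8, 2, -19, 4, -48] -> [-48, 4, -19, 2, -8, 6, -31, -29] -> [48, -4, 19, -2, 8, -6, 31, 29] -> 5
  [40, 2, 28, -45] -> [-45, 28, 2, 40] -> [-45, 2] -> [2, -45] -> [-2, 45] -> 1
  [46, -25, -17, 0, -21, -9, -41, 20, 18] -> [18, 20, -41, -9, -21, 0, -17, -25, 46] -> [-41, -9, -21, 0, -17, -25] -> [-25, -17, 0, -21, -9, -41] -> [25, 17, 0, 21, 9, 41] -> 1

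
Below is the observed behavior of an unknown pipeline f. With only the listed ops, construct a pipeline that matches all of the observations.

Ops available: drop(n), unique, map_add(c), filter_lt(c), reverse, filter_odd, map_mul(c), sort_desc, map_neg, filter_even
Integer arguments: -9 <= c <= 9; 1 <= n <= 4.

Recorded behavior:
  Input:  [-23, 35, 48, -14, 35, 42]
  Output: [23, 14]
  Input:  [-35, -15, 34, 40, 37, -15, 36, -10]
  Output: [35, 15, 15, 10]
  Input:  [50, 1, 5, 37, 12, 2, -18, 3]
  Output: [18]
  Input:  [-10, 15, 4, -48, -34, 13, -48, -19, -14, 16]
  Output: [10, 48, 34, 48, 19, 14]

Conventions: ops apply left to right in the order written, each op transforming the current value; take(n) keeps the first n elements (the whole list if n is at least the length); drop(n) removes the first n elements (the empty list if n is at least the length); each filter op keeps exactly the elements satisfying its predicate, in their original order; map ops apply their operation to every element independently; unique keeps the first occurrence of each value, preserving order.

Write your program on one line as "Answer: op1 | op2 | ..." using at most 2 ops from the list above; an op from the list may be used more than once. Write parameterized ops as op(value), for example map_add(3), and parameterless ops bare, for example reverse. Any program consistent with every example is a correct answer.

filter_lt(-1) | map_neg

Check, running the answer program on each example:
  [-23, 35, 48, -14, 35, 42] -> [-23, -14] -> [23, 14]
  [-35, -15, 34, 40, 37, -15, 36, -10] -> [-35, -15, -15, -10] -> [35, 15, 15, 10]
  [50, 1, 5, 37, 12, 2, -18, 3] -> [-18] -> [18]
  [-10, 15, 4, -48, -34, 13, -48, -19, -14, 16] -> [-10, -48, -34, -48, -19, -14] -> [10, 48, 34, 48, 19, 14]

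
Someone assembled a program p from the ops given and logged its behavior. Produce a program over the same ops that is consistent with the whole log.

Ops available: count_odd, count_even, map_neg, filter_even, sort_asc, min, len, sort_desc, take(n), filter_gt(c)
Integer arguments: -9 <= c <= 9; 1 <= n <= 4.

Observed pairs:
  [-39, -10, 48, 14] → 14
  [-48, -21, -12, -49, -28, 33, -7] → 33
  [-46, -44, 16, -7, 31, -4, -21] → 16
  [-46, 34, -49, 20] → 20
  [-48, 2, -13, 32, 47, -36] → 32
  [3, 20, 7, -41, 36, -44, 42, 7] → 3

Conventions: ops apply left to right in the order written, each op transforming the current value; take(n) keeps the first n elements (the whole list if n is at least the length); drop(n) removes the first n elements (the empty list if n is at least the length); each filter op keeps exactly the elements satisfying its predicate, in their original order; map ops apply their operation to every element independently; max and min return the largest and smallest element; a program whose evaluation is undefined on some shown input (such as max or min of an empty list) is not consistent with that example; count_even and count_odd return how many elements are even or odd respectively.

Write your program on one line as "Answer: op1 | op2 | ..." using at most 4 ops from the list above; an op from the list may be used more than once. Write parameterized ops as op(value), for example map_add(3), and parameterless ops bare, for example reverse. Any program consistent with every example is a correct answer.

filter_gt(2) | sort_desc | sort_asc | min

Check, running the answer program on each example:
  [-39, -10, 48, 14] -> [48, 14] -> [48, 14] -> [14, 48] -> 14
  [-48, -21, -12, -49, -28, 33, -7] -> [33] -> [33] -> [33] -> 33
  [-46, -44, 16, -7, 31, -4, -21] -> [16, 31] -> [31, 16] -> [16, 31] -> 16
  [-46, 34, -49, 20] -> [34, 20] -> [34, 20] -> [20, 34] -> 20
  [-48, 2, -13, 32, 47, -36] -> [32, 47] -> [47, 32] -> [32, 47] -> 32
  [3, 20, 7, -41, 36, -44, 42, 7] -> [3, 20, 7, 36, 42, 7] -> [42, 36, 20, 7, 7, 3] -> [3, 7, 7, 20, 36, 42] -> 3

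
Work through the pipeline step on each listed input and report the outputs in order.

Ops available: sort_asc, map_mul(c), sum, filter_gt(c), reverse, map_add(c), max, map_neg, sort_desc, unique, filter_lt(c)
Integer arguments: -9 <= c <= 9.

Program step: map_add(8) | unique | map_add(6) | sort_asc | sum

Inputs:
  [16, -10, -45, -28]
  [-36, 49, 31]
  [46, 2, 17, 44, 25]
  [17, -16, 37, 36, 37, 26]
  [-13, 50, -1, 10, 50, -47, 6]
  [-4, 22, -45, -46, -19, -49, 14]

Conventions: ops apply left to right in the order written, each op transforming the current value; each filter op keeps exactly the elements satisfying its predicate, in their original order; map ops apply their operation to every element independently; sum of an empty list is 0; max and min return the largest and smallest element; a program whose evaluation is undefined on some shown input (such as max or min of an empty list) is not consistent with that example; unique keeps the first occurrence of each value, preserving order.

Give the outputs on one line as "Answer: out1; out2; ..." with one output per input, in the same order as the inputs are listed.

-11; 86; 204; 170; 89; -29

Execution, op by op:
  [16, -10, -45, -28] -> [24, -2, -37, -20] -> [24, -2, -37, -20] -> [30, 4, -31, -14] -> [-31, -14, 4, 30] -> -11
  [-36, 49, 31] -> [-28, 57, 39] -> [-28, 57, 39] -> [-22, 63, 45] -> [-22, 45, 63] -> 86
  [46, 2, 17, 44, 25] -> [54, 10, 25, 52, 33] -> [54, 10, 25, 52, 33] -> [60, 16, 31, 58, 39] -> [16, 31, 39, 58, 60] -> 204
  [17, -16, 37, 36, 37, 26] -> [25, -8, 45, 44, 45, 34] -> [25, -8, 45, 44, 34] -> [31, -2, 51, 50, 40] -> [-2, 31, 40, 50, 51] -> 170
  [-13, 50, -1, 10, 50, -47, 6] -> [-5, 58, 7, 18, 58, -39, 14] -> [-5, 58, 7, 18, -39, 14] -> [1, 64, 13, 24, -33, 20] -> [-33, 1, 13, 20, 24, 64] -> 89
  [-4, 22, -45, -46, -19, -49, 14] -> [4, 30, -37, -38, -11, -41, 22] -> [4, 30, -37, -38, -11, -41, 22] -> [10, 36, -31, -32, -5, -35, 28] -> [-35, -32, -31, -5, 10, 28, 36] -> -29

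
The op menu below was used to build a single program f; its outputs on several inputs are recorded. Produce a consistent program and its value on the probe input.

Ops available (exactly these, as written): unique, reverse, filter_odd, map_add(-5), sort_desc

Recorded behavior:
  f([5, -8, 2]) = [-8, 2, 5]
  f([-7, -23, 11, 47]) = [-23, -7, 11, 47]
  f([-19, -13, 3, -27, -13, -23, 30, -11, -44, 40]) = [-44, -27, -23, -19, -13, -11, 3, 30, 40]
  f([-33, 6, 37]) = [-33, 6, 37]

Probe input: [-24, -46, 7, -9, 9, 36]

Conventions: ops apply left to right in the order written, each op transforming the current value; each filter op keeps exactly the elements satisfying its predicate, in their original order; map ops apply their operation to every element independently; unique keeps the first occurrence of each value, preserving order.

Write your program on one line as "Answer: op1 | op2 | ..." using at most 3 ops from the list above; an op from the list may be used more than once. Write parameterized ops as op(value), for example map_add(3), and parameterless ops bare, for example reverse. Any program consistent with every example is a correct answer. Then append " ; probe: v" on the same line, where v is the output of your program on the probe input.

sort_desc | reverse | unique ; probe: [-46, -24, -9, 7, 9, 36]

Check, running the answer program on each example:
  [5, -8, 2] -> [5, 2, -8] -> [-8, 2, 5] -> [-8, 2, 5]
  [-7, -23, 11, 47] -> [47, 11, -7, -23] -> [-23, -7, 11, 47] -> [-23, -7, 11, 47]
  [-19, -13, 3, -27, -13, -23, 30, -11, -44, 40] -> [40, 30, 3, -11, -13, -13, -19, -23, -27, -44] -> [-44, -27, -23, -19, -13, -13, -11, 3, 30, 40] -> [-44, -27, -23, -19, -13, -11, 3, 30, 40]
  [-33, 6, 37] -> [37, 6, -33] -> [-33, 6, 37] -> [-33, 6, 37]
  probe: [-24, -46, 7, -9, 9, 36] -> [36, 9, 7, -9, -24, -46] -> [-46, -24, -9, 7, 9, 36] -> [-46, -24, -9, 7, 9, 36]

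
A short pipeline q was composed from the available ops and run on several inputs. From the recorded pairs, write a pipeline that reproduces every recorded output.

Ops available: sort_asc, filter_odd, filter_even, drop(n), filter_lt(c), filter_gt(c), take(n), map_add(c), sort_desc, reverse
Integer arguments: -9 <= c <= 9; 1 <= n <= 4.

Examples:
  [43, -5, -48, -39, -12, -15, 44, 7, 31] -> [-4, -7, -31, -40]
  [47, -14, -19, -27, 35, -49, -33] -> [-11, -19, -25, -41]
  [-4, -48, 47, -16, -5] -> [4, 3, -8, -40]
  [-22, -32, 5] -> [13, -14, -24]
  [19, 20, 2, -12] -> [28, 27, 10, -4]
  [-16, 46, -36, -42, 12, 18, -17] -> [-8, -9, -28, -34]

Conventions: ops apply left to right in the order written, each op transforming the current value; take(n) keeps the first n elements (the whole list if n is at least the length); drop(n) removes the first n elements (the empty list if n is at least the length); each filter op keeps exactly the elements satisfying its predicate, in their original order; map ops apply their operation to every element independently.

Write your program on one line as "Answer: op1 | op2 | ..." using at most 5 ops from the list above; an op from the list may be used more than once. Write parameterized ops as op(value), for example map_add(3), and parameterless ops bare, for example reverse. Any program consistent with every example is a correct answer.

sort_asc | map_add(8) | take(4) | sort_desc

Check, running the answer program on each example:
  [43, -5, -48, -39, -12, -15, 44, 7, 31] -> [-48, -39, -15, -12, -5, 7, 31, 43, 44] -> [-40, -31, -7, -4, 3, 15, 39, 51, 52] -> [-40, -31, -7, -4] -> [-4, -7, -31, -40]
  [47, -14, -19, -27, 35, -49, -33] -> [-49, -33, -27, -19, -14, 35, 47] -> [-41, -25, -19, -11, -6, 43, 55] -> [-41, -25, -19, -11] -> [-11, -19, -25, -41]
  [-4, -48, 47, -16, -5] -> [-48, -16, -5, -4, 47] -> [-40, -8, 3, 4, 55] -> [-40, -8, 3, 4] -> [4, 3, -8, -40]
  [-22, -32, 5] -> [-32, -22, 5] -> [-24, -14, 13] -> [-24, -14, 13] -> [13, -14, -24]
  [19, 20, 2, -12] -> [-12, 2, 19, 20] -> [-4, 10, 27, 28] -> [-4, 10, 27, 28] -> [28, 27, 10, -4]
  [-16, 46, -36, -42, 12, 18, -17] -> [-42, -36, -17, -16, 12, 18, 46] -> [-34, -28, -9, -8, 20, 26, 54] -> [-34, -28, -9, -8] -> [-8, -9, -28, -34]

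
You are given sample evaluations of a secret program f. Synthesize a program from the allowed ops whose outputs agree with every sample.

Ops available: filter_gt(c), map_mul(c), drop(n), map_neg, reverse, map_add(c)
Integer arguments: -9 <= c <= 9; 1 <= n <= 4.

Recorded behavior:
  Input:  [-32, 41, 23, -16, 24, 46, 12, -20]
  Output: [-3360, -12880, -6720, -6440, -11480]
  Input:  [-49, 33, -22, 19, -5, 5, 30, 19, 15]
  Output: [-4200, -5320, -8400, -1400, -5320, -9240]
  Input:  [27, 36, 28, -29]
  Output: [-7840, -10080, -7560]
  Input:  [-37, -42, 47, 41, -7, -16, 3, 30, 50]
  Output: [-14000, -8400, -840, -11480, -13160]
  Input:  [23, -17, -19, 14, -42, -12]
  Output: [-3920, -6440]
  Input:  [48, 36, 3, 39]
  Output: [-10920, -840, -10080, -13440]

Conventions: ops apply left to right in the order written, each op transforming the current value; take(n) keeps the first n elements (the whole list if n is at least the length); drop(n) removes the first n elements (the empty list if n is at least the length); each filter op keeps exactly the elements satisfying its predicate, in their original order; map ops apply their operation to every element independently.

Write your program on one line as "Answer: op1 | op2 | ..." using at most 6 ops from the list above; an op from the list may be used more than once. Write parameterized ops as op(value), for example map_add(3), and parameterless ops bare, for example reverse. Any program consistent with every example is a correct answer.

reverse | map_mul(-7) | map_mul(-8) | filter_gt(-5) | map_mul(-5)

Check, running the answer program on each example:
  [-32, 41, 23, -16, 24, 46, 12, -20] -> [-20, 12, 46, 24, -16, 23, 41, -32] -> [140, -84, -322, -168, 112, -161, -287, 224] -> [-1120, 672, 2576, 1344, -896, 1288, 2296, -1792] -> [672, 2576, 1344, 1288, 2296] -> [-3360, -12880, -6720, -6440, -11480]
  [-49, 33, -22, 19, -5, 5, 30, 19, 15] -> [15, 19, 30, 5, -5, 19, -22, 33, -49] -> [-105, -133, -210, -35, 35, -133, 154, -231, 343] -> [840, 1064, 1680, 280, -280, 1064, -1232, 1848, -2744] -> [840, 1064, 1680, 280, 1064, 1848] -> [-4200, -5320, -8400, -1400, -5320, -9240]
  [27, 36, 28, -29] -> [-29, 28, 36, 27] -> [203, -196, -252, -189] -> [-1624, 1568, 2016, 1512] -> [1568, 2016, 1512] -> [-7840, -10080, -7560]
  [-37, -42, 47, 41, -7, -16, 3, 30, 50] -> [50, 30, 3, -16, -7, 41, 47, -42, -37] -> [-350, -210, -21, 112, 49, -287, -329, 294, 259] -> [2800, 1680, 168, -896, -392, 2296, 2632, -2352, -2072] -> [2800, 1680, 168, 2296, 2632] -> [-14000, -8400, -840, -11480, -13160]
  [23, -17, -19, 14, -42, -12] -> [-12, -42, 14, -19, -17, 23] -> [84, 294, -98, 133, 119, -161] -> [-672, -2352, 784, -1064, -952, 1288] -> [784, 1288] -> [-3920, -6440]
  [48, 36, 3, 39] -> [39, 3, 36, 48] -> [-273, -21, -252, -336] -> [2184, 168, 2016, 2688] -> [2184, 168, 2016, 2688] -> [-10920, -840, -10080, -13440]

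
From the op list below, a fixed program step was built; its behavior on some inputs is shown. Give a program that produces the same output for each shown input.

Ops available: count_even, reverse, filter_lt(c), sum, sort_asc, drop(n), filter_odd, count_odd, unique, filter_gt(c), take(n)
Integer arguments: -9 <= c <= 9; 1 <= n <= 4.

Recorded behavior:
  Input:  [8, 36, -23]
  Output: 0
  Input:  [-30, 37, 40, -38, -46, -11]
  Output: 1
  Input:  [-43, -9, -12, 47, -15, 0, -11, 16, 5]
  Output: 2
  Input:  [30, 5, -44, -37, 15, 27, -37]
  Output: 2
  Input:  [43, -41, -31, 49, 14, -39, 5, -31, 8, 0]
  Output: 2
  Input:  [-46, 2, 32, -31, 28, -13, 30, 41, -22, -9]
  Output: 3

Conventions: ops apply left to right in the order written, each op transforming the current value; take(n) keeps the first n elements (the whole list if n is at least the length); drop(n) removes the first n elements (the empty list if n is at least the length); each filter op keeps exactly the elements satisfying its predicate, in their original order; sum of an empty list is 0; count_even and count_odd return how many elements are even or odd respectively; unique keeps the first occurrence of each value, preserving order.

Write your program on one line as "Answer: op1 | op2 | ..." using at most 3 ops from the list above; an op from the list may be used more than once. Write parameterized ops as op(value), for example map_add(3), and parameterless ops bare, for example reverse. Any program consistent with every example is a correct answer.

drop(3) | filter_lt(-6) | count_odd

Check, running the answer program on each example:
  [8, 36, -23] -> [] -> [] -> 0
  [-30, 37, 40, -38, -46, -11] -> [-38, -46, -11] -> [-38, -46, -11] -> 1
  [-43, -9, -12, 47, -15, 0, -11, 16, 5] -> [47, -15, 0, -11, 16, 5] -> [-15, -11] -> 2
  [30, 5, -44, -37, 15, 27, -37] -> [-37, 15, 27, -37] -> [-37, -37] -> 2
  [43, -41, -31, 49, 14, -39, 5, -31, 8, 0] -> [49, 14, -39, 5, -31, 8, 0] -> [-39, -31] -> 2
  [-46, 2, 32, -31, 28, -13, 30, 41, -22, -9] -> [-31, 28, -13, 30, 41, -22, -9] -> [-31, -13, -22, -9] -> 3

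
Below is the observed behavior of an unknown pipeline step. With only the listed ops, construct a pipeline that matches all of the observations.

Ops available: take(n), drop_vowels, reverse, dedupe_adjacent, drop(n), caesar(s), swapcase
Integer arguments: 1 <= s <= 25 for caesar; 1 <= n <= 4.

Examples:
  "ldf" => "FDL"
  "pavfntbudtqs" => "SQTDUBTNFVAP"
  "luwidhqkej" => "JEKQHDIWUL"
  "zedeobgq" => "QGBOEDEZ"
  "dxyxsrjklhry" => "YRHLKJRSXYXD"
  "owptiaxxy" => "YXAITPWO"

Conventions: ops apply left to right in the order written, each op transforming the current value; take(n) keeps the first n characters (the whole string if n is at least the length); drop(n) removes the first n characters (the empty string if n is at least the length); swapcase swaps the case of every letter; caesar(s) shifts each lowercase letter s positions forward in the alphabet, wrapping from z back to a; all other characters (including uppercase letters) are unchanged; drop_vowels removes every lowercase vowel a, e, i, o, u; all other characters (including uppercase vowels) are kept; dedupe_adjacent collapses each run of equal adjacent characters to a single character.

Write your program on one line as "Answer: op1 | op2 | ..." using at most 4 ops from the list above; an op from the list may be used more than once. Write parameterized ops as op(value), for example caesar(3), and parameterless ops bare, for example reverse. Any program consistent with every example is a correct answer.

reverse | swapcase | dedupe_adjacent

Check, running the answer program on each example:
  "ldf" -> "fdl" -> "FDL" -> "FDL"
  "pavfntbudtqs" -> "sqtdubtnfvap" -> "SQTDUBTNFVAP" -> "SQTDUBTNFVAP"
  "luwidhqkej" -> "jekqhdiwul" -> "JEKQHDIWUL" -> "JEKQHDIWUL"
  "zedeobgq" -> "qgboedez" -> "QGBOEDEZ" -> "QGBOEDEZ"
  "dxyxsrjklhry" -> "yrhlkjrsxyxd" -> "YRHLKJRSXYXD" -> "YRHLKJRSXYXD"
  "owptiaxxy" -> "yxxaitpwo" -> "YXXAITPWO" -> "YXAITPWO"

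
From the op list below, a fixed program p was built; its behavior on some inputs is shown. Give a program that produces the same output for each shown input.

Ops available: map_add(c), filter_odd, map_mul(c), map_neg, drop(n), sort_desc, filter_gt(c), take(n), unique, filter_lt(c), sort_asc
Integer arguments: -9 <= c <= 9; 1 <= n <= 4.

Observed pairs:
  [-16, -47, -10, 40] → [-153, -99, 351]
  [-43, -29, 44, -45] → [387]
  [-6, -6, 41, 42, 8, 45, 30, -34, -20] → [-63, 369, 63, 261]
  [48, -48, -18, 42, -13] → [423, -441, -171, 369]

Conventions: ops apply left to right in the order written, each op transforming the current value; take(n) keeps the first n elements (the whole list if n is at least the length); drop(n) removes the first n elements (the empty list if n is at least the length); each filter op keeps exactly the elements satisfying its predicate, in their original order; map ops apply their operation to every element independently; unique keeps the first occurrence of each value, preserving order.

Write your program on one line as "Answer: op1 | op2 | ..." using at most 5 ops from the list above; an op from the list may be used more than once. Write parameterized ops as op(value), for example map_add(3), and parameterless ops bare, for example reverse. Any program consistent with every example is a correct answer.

unique | map_add(-1) | filter_odd | map_mul(9) | take(4)

Check, running the answer program on each example:
  [-16, -47, -10, 40] -> [-16, -47, -10, 40] -> [-17, -48, -11, 39] -> [-17, -11, 39] -> [-153, -99, 351] -> [-153, -99, 351]
  [-43, -29, 44, -45] -> [-43, -29, 44, -45] -> [-44, -30, 43, -46] -> [43] -> [387] -> [387]
  [-6, -6, 41, 42, 8, 45, 30, -34, -20] -> [-6, 41, 42, 8, 45, 30, -34, -20] -> [-7, 40, 41, 7, 44, 29, -35, -21] -> [-7, 41, 7, 29, -35, -21] -> [-63, 369, 63, 261, -315, -189] -> [-63, 369, 63, 261]
  [48, -48, -18, 42, -13] -> [48, -48, -18, 42, -13] -> [47, -49, -19, 41, -14] -> [47, -49, -19, 41] -> [423, -441, -171, 369] -> [423, -441, -171, 369]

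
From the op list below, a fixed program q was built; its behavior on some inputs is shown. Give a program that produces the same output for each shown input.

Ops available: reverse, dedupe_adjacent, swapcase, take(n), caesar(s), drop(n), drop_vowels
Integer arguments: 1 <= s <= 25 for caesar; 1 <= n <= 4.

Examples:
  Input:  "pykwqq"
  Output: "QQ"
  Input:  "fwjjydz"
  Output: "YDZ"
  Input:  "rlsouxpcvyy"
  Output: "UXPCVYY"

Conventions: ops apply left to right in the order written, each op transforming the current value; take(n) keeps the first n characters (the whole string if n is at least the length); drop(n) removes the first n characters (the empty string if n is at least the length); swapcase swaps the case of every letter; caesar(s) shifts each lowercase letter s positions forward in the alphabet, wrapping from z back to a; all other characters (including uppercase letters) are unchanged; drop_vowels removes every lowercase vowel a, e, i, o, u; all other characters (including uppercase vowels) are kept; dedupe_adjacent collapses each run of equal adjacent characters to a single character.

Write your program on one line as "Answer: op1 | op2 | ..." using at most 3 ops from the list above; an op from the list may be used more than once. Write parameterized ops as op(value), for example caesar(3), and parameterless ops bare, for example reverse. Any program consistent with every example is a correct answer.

swapcase | drop(4)

Check, running the answer program on each example:
  "pykwqq" -> "PYKWQQ" -> "QQ"
  "fwjjydz" -> "FWJJYDZ" -> "YDZ"
  "rlsouxpcvyy" -> "RLSOUXPCVYY" -> "UXPCVYY"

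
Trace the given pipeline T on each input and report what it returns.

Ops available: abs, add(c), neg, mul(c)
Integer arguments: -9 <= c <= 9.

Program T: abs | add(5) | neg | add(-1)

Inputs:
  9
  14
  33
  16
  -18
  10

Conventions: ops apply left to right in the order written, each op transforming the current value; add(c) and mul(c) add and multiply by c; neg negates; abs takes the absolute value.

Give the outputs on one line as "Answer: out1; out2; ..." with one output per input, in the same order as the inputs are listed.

-15; -20; -39; -22; -24; -16

Execution, op by op:
  9 -> 9 -> 14 -> -14 -> -15
  14 -> 14 -> 19 -> -19 -> -20
  33 -> 33 -> 38 -> -38 -> -39
  16 -> 16 -> 21 -> -21 -> -22
  -18 -> 18 -> 23 -> -23 -> -24
  10 -> 10 -> 15 -> -15 -> -16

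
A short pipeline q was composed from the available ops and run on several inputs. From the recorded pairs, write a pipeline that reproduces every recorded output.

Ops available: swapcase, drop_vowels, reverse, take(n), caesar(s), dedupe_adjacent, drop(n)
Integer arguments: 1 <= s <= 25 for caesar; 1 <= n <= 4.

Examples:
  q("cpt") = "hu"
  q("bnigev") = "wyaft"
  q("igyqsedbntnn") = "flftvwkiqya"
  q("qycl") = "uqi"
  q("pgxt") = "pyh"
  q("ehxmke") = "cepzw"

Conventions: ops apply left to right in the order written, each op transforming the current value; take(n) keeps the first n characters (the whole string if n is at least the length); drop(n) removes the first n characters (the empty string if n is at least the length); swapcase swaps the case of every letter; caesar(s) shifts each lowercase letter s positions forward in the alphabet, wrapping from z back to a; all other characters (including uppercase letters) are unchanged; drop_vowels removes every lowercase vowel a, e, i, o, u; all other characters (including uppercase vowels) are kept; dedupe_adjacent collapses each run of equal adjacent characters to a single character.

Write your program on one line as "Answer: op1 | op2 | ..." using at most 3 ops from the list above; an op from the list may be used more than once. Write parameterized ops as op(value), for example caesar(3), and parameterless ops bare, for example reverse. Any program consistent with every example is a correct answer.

caesar(18) | reverse | drop(1)

Check, running the answer program on each example:
  "cpt" -> "uhl" -> "lhu" -> "hu"
  "bnigev" -> "tfaywn" -> "nwyaft" -> "wyaft"
  "igyqsedbntnn" -> "ayqikwvtflff" -> "fflftvwkiqya" -> "flftvwkiqya"
  "qycl" -> "iqud" -> "duqi" -> "uqi"
  "pgxt" -> "hypl" -> "lpyh" -> "pyh"
  "ehxmke" -> "wzpecw" -> "wcepzw" -> "cepzw"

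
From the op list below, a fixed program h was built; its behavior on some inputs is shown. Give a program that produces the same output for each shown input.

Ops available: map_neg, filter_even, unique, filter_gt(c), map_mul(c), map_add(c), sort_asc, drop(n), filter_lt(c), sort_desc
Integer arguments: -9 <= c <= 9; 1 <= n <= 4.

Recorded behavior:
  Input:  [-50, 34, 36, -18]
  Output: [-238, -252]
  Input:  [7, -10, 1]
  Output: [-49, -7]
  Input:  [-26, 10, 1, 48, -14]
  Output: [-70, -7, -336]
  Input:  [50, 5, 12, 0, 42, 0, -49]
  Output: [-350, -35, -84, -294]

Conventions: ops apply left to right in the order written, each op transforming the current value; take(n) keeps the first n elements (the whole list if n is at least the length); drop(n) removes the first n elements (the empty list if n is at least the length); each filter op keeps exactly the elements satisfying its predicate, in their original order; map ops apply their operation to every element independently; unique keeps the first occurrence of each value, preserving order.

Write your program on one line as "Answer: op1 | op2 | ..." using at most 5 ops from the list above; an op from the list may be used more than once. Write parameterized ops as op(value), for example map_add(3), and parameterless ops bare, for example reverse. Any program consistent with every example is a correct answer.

unique | filter_gt(-6) | map_mul(-7) | filter_lt(-4)

Check, running the answer program on each example:
  [-50, 34, 36, -18] -> [-50, 34, 36, -18] -> [34, 36] -> [-238, -252] -> [-238, -252]
  [7, -10, 1] -> [7, -10, 1] -> [7, 1] -> [-49, -7] -> [-49, -7]
  [-26, 10, 1, 48, -14] -> [-26, 10, 1, 48, -14] -> [10, 1, 48] -> [-70, -7, -336] -> [-70, -7, -336]
  [50, 5, 12, 0, 42, 0, -49] -> [50, 5, 12, 0, 42, -49] -> [50, 5, 12, 0, 42] -> [-350, -35, -84, 0, -294] -> [-350, -35, -84, -294]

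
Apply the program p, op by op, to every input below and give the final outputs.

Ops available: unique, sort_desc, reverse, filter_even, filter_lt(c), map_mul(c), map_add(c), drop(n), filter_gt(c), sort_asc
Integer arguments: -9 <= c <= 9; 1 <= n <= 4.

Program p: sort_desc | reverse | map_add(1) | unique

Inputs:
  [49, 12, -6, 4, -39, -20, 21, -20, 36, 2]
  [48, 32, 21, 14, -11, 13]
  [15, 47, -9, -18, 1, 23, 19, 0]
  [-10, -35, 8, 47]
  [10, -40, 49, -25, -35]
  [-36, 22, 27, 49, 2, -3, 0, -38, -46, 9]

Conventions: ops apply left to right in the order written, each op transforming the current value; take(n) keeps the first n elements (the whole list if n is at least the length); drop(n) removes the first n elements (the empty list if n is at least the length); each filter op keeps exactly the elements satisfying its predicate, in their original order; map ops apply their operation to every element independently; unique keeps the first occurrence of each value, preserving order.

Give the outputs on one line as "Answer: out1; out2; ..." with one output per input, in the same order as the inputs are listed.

[-38, -19, -5, 3, 5, 13, 22, 37, 50]; [-10, 14, 15, 22, 33, 49]; [-17, -8, 1, 2, 16, 20, 24, 48]; [-34, -9, 9, 48]; [-39, -34, -24, 11, 50]; [-45, -37, -35, -2, 1, 3, 10, 23, 28, 50]

Execution, op by op:
  [49, 12, -6, 4, -39, -20, 21, -20, 36, 2] -> [49, 36, 21, 12, 4, 2, -6, -20, -20, -39] -> [-39, -20, -20, -6, 2, 4, 12, 21, 36, 49] -> [-38, -19, -19, -5, 3, 5, 13, 22, 37, 50] -> [-38, -19, -5, 3, 5, 13, 22, 37, 50]
  [48, 32, 21, 14, -11, 13] -> [48, 32, 21, 14, 13, -11] -> [-11, 13, 14, 21, 32, 48] -> [-10, 14, 15, 22, 33, 49] -> [-10, 14, 15, 22, 33, 49]
  [15, 47, -9, -18, 1, 23, 19, 0] -> [47, 23, 19, 15, 1, 0, -9, -18] -> [-18, -9, 0, 1, 15, 19, 23, 47] -> [-17, -8, 1, 2, 16, 20, 24, 48] -> [-17, -8, 1, 2, 16, 20, 24, 48]
  [-10, -35, 8, 47] -> [47, 8, -10, -35] -> [-35, -10, 8, 47] -> [-34, -9, 9, 48] -> [-34, -9, 9, 48]
  [10, -40, 49, -25, -35] -> [49, 10, -25, -35, -40] -> [-40, -35, -25, 10, 49] -> [-39, -34, -24, 11, 50] -> [-39, -34, -24, 11, 50]
  [-36, 22, 27, 49, 2, -3, 0, -38, -46, 9] -> [49, 27, 22, 9, 2, 0, -3, -36, -38, -46] -> [-46, -38, -36, -3, 0, 2, 9, 22, 27, 49] -> [-45, -37, -35, -2, 1, 3, 10, 23, 28, 50] -> [-45, -37, -35, -2, 1, 3, 10, 23, 28, 50]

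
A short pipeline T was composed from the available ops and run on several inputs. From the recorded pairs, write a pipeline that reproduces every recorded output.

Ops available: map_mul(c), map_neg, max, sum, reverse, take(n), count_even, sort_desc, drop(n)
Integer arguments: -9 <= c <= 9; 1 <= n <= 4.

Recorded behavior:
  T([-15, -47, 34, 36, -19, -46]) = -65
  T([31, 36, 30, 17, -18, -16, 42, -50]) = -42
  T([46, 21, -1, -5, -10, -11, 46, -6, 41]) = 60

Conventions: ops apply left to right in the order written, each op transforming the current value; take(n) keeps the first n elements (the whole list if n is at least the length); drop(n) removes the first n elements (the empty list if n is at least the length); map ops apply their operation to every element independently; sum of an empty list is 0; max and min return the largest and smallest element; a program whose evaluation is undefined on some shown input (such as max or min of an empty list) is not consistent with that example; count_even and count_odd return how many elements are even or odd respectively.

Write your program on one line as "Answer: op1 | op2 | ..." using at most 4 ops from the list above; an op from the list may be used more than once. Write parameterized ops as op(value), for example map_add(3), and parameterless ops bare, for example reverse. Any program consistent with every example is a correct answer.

map_neg | drop(4) | map_neg | sum

Check, running the answer program on each example:
  [-15, -47, 34, 36, -19, -46] -> [15, 47, -34, -36, 19, 46] -> [19, 46] -> [-19, -46] -> -65
  [31, 36, 30, 17, -18, -16, 42, -50] -> [-31, -36, -30, -17, 18, 16, -42, 50] -> [18, 16, -42, 50] -> [-18, -16, 42, -50] -> -42
  [46, 21, -1, -5, -10, -11, 46, -6, 41] -> [-46, -21, 1, 5, 10, 11, -46, 6, -41] -> [10, 11, -46, 6, -41] -> [-10, -11, 46, -6, 41] -> 60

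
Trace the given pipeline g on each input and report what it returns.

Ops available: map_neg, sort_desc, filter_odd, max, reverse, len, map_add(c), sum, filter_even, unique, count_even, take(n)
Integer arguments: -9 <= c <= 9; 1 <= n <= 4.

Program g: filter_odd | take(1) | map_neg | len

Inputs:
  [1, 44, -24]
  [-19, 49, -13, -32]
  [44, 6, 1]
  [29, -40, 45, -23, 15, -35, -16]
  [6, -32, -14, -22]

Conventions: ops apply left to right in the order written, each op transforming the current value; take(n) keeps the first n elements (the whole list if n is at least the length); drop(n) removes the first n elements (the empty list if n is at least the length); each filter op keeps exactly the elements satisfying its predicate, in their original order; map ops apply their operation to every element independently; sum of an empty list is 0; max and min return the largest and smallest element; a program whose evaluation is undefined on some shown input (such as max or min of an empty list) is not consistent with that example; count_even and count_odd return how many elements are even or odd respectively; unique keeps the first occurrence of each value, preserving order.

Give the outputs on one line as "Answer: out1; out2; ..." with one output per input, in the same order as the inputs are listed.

1; 1; 1; 1; 0

Execution, op by op:
  [1, 44, -24] -> [1] -> [1] -> [-1] -> 1
  [-19, 49, -13, -32] -> [-19, 49, -13] -> [-19] -> [19] -> 1
  [44, 6, 1] -> [1] -> [1] -> [-1] -> 1
  [29, -40, 45, -23, 15, -35, -16] -> [29, 45, -23, 15, -35] -> [29] -> [-29] -> 1
  [6, -32, -14, -22] -> [] -> [] -> [] -> 0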